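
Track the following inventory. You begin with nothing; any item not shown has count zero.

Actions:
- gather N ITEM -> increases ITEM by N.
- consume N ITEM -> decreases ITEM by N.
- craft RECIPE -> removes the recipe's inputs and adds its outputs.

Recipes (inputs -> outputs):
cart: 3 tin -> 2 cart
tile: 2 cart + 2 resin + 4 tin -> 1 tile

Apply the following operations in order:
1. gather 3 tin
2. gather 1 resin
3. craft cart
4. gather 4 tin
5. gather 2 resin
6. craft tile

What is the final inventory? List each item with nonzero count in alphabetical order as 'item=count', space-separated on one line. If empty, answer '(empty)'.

Answer: resin=1 tile=1

Derivation:
After 1 (gather 3 tin): tin=3
After 2 (gather 1 resin): resin=1 tin=3
After 3 (craft cart): cart=2 resin=1
After 4 (gather 4 tin): cart=2 resin=1 tin=4
After 5 (gather 2 resin): cart=2 resin=3 tin=4
After 6 (craft tile): resin=1 tile=1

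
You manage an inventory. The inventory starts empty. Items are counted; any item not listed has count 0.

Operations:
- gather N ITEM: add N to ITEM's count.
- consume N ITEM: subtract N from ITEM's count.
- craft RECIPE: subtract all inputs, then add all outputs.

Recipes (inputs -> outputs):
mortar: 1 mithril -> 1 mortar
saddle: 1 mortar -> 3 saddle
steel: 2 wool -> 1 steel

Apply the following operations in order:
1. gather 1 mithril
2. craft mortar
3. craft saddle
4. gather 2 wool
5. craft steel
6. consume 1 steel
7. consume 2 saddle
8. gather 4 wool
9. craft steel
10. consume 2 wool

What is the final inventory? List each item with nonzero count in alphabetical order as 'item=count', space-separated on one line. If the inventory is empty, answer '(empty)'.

Answer: saddle=1 steel=1

Derivation:
After 1 (gather 1 mithril): mithril=1
After 2 (craft mortar): mortar=1
After 3 (craft saddle): saddle=3
After 4 (gather 2 wool): saddle=3 wool=2
After 5 (craft steel): saddle=3 steel=1
After 6 (consume 1 steel): saddle=3
After 7 (consume 2 saddle): saddle=1
After 8 (gather 4 wool): saddle=1 wool=4
After 9 (craft steel): saddle=1 steel=1 wool=2
After 10 (consume 2 wool): saddle=1 steel=1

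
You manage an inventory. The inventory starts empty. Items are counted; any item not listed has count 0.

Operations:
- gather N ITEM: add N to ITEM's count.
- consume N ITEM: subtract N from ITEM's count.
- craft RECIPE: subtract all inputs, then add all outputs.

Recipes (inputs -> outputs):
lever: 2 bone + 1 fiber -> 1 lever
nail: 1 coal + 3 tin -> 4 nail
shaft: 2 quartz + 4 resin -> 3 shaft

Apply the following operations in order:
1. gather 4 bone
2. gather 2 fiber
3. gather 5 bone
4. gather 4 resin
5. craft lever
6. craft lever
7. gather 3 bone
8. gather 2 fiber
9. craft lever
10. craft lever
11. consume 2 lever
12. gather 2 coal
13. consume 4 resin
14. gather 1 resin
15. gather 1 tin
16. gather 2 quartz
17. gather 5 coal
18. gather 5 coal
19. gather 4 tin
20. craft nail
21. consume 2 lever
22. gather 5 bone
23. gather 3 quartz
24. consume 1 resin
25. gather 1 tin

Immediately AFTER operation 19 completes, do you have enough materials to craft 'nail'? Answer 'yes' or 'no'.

After 1 (gather 4 bone): bone=4
After 2 (gather 2 fiber): bone=4 fiber=2
After 3 (gather 5 bone): bone=9 fiber=2
After 4 (gather 4 resin): bone=9 fiber=2 resin=4
After 5 (craft lever): bone=7 fiber=1 lever=1 resin=4
After 6 (craft lever): bone=5 lever=2 resin=4
After 7 (gather 3 bone): bone=8 lever=2 resin=4
After 8 (gather 2 fiber): bone=8 fiber=2 lever=2 resin=4
After 9 (craft lever): bone=6 fiber=1 lever=3 resin=4
After 10 (craft lever): bone=4 lever=4 resin=4
After 11 (consume 2 lever): bone=4 lever=2 resin=4
After 12 (gather 2 coal): bone=4 coal=2 lever=2 resin=4
After 13 (consume 4 resin): bone=4 coal=2 lever=2
After 14 (gather 1 resin): bone=4 coal=2 lever=2 resin=1
After 15 (gather 1 tin): bone=4 coal=2 lever=2 resin=1 tin=1
After 16 (gather 2 quartz): bone=4 coal=2 lever=2 quartz=2 resin=1 tin=1
After 17 (gather 5 coal): bone=4 coal=7 lever=2 quartz=2 resin=1 tin=1
After 18 (gather 5 coal): bone=4 coal=12 lever=2 quartz=2 resin=1 tin=1
After 19 (gather 4 tin): bone=4 coal=12 lever=2 quartz=2 resin=1 tin=5

Answer: yes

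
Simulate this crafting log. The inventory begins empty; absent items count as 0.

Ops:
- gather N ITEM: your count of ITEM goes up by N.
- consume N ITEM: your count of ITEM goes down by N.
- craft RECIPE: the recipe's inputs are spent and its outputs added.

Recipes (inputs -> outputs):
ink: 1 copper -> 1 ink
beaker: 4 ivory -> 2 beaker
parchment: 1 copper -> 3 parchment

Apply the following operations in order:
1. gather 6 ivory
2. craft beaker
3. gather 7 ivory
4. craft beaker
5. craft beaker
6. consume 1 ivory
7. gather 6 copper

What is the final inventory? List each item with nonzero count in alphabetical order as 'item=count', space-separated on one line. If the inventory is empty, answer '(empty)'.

Answer: beaker=6 copper=6

Derivation:
After 1 (gather 6 ivory): ivory=6
After 2 (craft beaker): beaker=2 ivory=2
After 3 (gather 7 ivory): beaker=2 ivory=9
After 4 (craft beaker): beaker=4 ivory=5
After 5 (craft beaker): beaker=6 ivory=1
After 6 (consume 1 ivory): beaker=6
After 7 (gather 6 copper): beaker=6 copper=6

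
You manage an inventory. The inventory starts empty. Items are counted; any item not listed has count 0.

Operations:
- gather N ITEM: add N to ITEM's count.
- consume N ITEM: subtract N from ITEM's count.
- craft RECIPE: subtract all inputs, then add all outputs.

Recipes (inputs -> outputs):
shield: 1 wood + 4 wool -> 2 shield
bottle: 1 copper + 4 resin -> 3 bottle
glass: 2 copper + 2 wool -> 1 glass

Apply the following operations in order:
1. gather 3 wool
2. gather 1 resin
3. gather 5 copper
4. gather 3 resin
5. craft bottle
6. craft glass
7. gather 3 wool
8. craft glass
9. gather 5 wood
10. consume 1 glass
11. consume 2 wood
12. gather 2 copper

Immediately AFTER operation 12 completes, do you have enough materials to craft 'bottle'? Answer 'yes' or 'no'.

Answer: no

Derivation:
After 1 (gather 3 wool): wool=3
After 2 (gather 1 resin): resin=1 wool=3
After 3 (gather 5 copper): copper=5 resin=1 wool=3
After 4 (gather 3 resin): copper=5 resin=4 wool=3
After 5 (craft bottle): bottle=3 copper=4 wool=3
After 6 (craft glass): bottle=3 copper=2 glass=1 wool=1
After 7 (gather 3 wool): bottle=3 copper=2 glass=1 wool=4
After 8 (craft glass): bottle=3 glass=2 wool=2
After 9 (gather 5 wood): bottle=3 glass=2 wood=5 wool=2
After 10 (consume 1 glass): bottle=3 glass=1 wood=5 wool=2
After 11 (consume 2 wood): bottle=3 glass=1 wood=3 wool=2
After 12 (gather 2 copper): bottle=3 copper=2 glass=1 wood=3 wool=2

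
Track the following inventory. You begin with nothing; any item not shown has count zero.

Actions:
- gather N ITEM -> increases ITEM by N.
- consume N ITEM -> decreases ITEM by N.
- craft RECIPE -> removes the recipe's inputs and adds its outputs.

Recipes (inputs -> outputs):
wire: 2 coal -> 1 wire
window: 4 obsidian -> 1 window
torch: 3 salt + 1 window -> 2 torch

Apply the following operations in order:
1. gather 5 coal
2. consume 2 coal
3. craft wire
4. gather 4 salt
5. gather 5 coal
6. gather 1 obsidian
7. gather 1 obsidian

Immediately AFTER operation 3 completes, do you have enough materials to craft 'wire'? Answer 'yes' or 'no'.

After 1 (gather 5 coal): coal=5
After 2 (consume 2 coal): coal=3
After 3 (craft wire): coal=1 wire=1

Answer: no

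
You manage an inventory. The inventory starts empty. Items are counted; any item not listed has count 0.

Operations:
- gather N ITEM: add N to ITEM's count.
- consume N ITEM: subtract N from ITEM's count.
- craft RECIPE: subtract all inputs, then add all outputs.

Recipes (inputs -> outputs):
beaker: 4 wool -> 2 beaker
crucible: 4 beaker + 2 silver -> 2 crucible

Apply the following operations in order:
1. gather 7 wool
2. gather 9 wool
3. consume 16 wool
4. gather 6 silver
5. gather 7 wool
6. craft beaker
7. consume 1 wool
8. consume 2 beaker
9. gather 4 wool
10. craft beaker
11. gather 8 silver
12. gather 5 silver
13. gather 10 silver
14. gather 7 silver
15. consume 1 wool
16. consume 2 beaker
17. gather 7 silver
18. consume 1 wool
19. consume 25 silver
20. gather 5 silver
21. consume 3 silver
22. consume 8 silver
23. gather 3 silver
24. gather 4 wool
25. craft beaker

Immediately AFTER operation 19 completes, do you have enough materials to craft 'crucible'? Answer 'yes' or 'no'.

Answer: no

Derivation:
After 1 (gather 7 wool): wool=7
After 2 (gather 9 wool): wool=16
After 3 (consume 16 wool): (empty)
After 4 (gather 6 silver): silver=6
After 5 (gather 7 wool): silver=6 wool=7
After 6 (craft beaker): beaker=2 silver=6 wool=3
After 7 (consume 1 wool): beaker=2 silver=6 wool=2
After 8 (consume 2 beaker): silver=6 wool=2
After 9 (gather 4 wool): silver=6 wool=6
After 10 (craft beaker): beaker=2 silver=6 wool=2
After 11 (gather 8 silver): beaker=2 silver=14 wool=2
After 12 (gather 5 silver): beaker=2 silver=19 wool=2
After 13 (gather 10 silver): beaker=2 silver=29 wool=2
After 14 (gather 7 silver): beaker=2 silver=36 wool=2
After 15 (consume 1 wool): beaker=2 silver=36 wool=1
After 16 (consume 2 beaker): silver=36 wool=1
After 17 (gather 7 silver): silver=43 wool=1
After 18 (consume 1 wool): silver=43
After 19 (consume 25 silver): silver=18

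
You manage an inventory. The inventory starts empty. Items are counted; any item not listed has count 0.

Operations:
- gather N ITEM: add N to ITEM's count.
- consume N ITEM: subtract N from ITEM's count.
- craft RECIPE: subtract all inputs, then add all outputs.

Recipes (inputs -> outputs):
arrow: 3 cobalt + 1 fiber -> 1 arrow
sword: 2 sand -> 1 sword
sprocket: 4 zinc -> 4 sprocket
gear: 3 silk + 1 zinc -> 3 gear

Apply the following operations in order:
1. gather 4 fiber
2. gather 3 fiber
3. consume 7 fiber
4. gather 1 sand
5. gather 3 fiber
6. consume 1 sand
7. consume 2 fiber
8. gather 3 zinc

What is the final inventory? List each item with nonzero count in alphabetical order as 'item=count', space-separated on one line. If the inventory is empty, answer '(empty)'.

Answer: fiber=1 zinc=3

Derivation:
After 1 (gather 4 fiber): fiber=4
After 2 (gather 3 fiber): fiber=7
After 3 (consume 7 fiber): (empty)
After 4 (gather 1 sand): sand=1
After 5 (gather 3 fiber): fiber=3 sand=1
After 6 (consume 1 sand): fiber=3
After 7 (consume 2 fiber): fiber=1
After 8 (gather 3 zinc): fiber=1 zinc=3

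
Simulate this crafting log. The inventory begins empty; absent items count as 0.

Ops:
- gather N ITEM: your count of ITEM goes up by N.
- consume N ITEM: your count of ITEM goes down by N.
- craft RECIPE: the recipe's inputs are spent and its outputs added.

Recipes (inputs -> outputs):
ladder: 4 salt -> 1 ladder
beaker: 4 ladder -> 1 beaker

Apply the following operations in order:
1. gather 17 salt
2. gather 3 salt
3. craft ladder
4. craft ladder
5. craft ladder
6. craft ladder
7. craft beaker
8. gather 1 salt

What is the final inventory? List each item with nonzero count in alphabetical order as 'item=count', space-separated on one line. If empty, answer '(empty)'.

Answer: beaker=1 salt=5

Derivation:
After 1 (gather 17 salt): salt=17
After 2 (gather 3 salt): salt=20
After 3 (craft ladder): ladder=1 salt=16
After 4 (craft ladder): ladder=2 salt=12
After 5 (craft ladder): ladder=3 salt=8
After 6 (craft ladder): ladder=4 salt=4
After 7 (craft beaker): beaker=1 salt=4
After 8 (gather 1 salt): beaker=1 salt=5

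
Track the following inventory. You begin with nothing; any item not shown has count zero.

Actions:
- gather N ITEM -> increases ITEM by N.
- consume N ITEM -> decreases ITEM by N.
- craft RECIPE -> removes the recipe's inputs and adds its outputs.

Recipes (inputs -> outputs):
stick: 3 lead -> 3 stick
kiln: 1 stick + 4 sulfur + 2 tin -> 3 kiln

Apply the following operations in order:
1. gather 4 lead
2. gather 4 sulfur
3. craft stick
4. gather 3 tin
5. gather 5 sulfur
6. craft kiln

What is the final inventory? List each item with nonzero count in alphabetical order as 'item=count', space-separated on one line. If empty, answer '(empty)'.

After 1 (gather 4 lead): lead=4
After 2 (gather 4 sulfur): lead=4 sulfur=4
After 3 (craft stick): lead=1 stick=3 sulfur=4
After 4 (gather 3 tin): lead=1 stick=3 sulfur=4 tin=3
After 5 (gather 5 sulfur): lead=1 stick=3 sulfur=9 tin=3
After 6 (craft kiln): kiln=3 lead=1 stick=2 sulfur=5 tin=1

Answer: kiln=3 lead=1 stick=2 sulfur=5 tin=1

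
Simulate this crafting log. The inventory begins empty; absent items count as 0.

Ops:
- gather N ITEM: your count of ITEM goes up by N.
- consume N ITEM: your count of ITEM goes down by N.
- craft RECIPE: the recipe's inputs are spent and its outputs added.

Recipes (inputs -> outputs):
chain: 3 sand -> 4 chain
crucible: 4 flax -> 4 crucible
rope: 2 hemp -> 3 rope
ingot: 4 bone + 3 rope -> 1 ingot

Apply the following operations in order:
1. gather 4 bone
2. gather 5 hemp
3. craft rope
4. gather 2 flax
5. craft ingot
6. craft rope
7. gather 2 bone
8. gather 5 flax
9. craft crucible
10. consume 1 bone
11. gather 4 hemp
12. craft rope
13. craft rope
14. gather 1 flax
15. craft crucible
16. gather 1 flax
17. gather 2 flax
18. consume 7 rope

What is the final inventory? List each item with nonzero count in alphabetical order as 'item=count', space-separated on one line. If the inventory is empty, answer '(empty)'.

Answer: bone=1 crucible=8 flax=3 hemp=1 ingot=1 rope=2

Derivation:
After 1 (gather 4 bone): bone=4
After 2 (gather 5 hemp): bone=4 hemp=5
After 3 (craft rope): bone=4 hemp=3 rope=3
After 4 (gather 2 flax): bone=4 flax=2 hemp=3 rope=3
After 5 (craft ingot): flax=2 hemp=3 ingot=1
After 6 (craft rope): flax=2 hemp=1 ingot=1 rope=3
After 7 (gather 2 bone): bone=2 flax=2 hemp=1 ingot=1 rope=3
After 8 (gather 5 flax): bone=2 flax=7 hemp=1 ingot=1 rope=3
After 9 (craft crucible): bone=2 crucible=4 flax=3 hemp=1 ingot=1 rope=3
After 10 (consume 1 bone): bone=1 crucible=4 flax=3 hemp=1 ingot=1 rope=3
After 11 (gather 4 hemp): bone=1 crucible=4 flax=3 hemp=5 ingot=1 rope=3
After 12 (craft rope): bone=1 crucible=4 flax=3 hemp=3 ingot=1 rope=6
After 13 (craft rope): bone=1 crucible=4 flax=3 hemp=1 ingot=1 rope=9
After 14 (gather 1 flax): bone=1 crucible=4 flax=4 hemp=1 ingot=1 rope=9
After 15 (craft crucible): bone=1 crucible=8 hemp=1 ingot=1 rope=9
After 16 (gather 1 flax): bone=1 crucible=8 flax=1 hemp=1 ingot=1 rope=9
After 17 (gather 2 flax): bone=1 crucible=8 flax=3 hemp=1 ingot=1 rope=9
After 18 (consume 7 rope): bone=1 crucible=8 flax=3 hemp=1 ingot=1 rope=2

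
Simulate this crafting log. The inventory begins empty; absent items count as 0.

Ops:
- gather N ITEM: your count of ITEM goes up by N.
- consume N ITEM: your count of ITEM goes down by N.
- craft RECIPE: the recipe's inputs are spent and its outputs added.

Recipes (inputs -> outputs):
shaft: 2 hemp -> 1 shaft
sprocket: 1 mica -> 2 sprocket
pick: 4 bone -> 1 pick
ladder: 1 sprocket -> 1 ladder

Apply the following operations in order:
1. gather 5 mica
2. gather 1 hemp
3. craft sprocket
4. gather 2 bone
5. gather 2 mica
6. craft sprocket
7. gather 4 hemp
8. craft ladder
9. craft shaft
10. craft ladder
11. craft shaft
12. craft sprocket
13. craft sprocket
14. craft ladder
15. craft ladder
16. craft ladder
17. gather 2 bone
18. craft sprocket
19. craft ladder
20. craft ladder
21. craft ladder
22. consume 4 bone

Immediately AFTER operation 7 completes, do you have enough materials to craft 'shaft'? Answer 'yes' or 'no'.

Answer: yes

Derivation:
After 1 (gather 5 mica): mica=5
After 2 (gather 1 hemp): hemp=1 mica=5
After 3 (craft sprocket): hemp=1 mica=4 sprocket=2
After 4 (gather 2 bone): bone=2 hemp=1 mica=4 sprocket=2
After 5 (gather 2 mica): bone=2 hemp=1 mica=6 sprocket=2
After 6 (craft sprocket): bone=2 hemp=1 mica=5 sprocket=4
After 7 (gather 4 hemp): bone=2 hemp=5 mica=5 sprocket=4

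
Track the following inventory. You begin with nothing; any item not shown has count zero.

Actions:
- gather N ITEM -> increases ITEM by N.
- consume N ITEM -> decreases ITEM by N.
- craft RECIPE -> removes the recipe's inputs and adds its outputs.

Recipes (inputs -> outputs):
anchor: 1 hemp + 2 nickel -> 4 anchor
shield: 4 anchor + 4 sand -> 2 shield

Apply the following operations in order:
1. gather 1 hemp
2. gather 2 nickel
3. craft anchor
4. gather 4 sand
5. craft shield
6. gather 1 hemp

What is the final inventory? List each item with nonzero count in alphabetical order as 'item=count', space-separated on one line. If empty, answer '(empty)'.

After 1 (gather 1 hemp): hemp=1
After 2 (gather 2 nickel): hemp=1 nickel=2
After 3 (craft anchor): anchor=4
After 4 (gather 4 sand): anchor=4 sand=4
After 5 (craft shield): shield=2
After 6 (gather 1 hemp): hemp=1 shield=2

Answer: hemp=1 shield=2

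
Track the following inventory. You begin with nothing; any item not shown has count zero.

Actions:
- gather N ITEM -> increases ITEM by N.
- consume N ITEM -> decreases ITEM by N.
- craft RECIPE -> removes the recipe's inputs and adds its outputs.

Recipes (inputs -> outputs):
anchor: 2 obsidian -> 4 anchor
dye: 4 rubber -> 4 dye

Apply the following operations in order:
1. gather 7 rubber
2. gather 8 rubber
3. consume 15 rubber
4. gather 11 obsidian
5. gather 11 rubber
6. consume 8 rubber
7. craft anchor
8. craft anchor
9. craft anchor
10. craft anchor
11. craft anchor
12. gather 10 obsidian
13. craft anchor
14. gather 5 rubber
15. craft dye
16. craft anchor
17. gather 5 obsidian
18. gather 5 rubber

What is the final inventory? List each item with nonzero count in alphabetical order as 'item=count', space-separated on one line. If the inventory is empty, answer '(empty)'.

Answer: anchor=28 dye=4 obsidian=12 rubber=9

Derivation:
After 1 (gather 7 rubber): rubber=7
After 2 (gather 8 rubber): rubber=15
After 3 (consume 15 rubber): (empty)
After 4 (gather 11 obsidian): obsidian=11
After 5 (gather 11 rubber): obsidian=11 rubber=11
After 6 (consume 8 rubber): obsidian=11 rubber=3
After 7 (craft anchor): anchor=4 obsidian=9 rubber=3
After 8 (craft anchor): anchor=8 obsidian=7 rubber=3
After 9 (craft anchor): anchor=12 obsidian=5 rubber=3
After 10 (craft anchor): anchor=16 obsidian=3 rubber=3
After 11 (craft anchor): anchor=20 obsidian=1 rubber=3
After 12 (gather 10 obsidian): anchor=20 obsidian=11 rubber=3
After 13 (craft anchor): anchor=24 obsidian=9 rubber=3
After 14 (gather 5 rubber): anchor=24 obsidian=9 rubber=8
After 15 (craft dye): anchor=24 dye=4 obsidian=9 rubber=4
After 16 (craft anchor): anchor=28 dye=4 obsidian=7 rubber=4
After 17 (gather 5 obsidian): anchor=28 dye=4 obsidian=12 rubber=4
After 18 (gather 5 rubber): anchor=28 dye=4 obsidian=12 rubber=9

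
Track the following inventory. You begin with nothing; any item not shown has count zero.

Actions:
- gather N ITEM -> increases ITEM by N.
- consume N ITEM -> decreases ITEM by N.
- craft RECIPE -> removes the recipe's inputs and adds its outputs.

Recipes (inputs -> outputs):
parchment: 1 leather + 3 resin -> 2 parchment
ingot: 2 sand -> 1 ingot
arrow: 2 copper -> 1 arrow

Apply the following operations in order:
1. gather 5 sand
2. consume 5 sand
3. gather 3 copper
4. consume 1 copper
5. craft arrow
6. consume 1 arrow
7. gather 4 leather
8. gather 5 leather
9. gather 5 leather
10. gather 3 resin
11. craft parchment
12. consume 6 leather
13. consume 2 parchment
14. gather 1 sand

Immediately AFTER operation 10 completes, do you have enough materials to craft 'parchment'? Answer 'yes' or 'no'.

After 1 (gather 5 sand): sand=5
After 2 (consume 5 sand): (empty)
After 3 (gather 3 copper): copper=3
After 4 (consume 1 copper): copper=2
After 5 (craft arrow): arrow=1
After 6 (consume 1 arrow): (empty)
After 7 (gather 4 leather): leather=4
After 8 (gather 5 leather): leather=9
After 9 (gather 5 leather): leather=14
After 10 (gather 3 resin): leather=14 resin=3

Answer: yes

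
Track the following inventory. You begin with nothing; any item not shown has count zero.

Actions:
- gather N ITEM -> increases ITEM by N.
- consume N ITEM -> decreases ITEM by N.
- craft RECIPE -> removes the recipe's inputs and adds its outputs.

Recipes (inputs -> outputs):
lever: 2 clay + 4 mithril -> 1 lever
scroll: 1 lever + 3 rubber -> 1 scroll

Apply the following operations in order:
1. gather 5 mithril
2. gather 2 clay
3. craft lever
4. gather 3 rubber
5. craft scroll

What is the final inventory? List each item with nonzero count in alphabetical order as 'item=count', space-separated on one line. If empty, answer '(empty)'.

Answer: mithril=1 scroll=1

Derivation:
After 1 (gather 5 mithril): mithril=5
After 2 (gather 2 clay): clay=2 mithril=5
After 3 (craft lever): lever=1 mithril=1
After 4 (gather 3 rubber): lever=1 mithril=1 rubber=3
After 5 (craft scroll): mithril=1 scroll=1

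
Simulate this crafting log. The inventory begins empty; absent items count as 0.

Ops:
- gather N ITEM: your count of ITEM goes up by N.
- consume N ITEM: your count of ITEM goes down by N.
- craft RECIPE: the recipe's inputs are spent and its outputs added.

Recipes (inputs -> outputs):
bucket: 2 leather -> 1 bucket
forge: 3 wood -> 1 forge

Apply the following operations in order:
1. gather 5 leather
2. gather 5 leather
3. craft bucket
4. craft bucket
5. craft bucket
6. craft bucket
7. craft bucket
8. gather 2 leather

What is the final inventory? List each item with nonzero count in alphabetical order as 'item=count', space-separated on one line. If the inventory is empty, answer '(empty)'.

Answer: bucket=5 leather=2

Derivation:
After 1 (gather 5 leather): leather=5
After 2 (gather 5 leather): leather=10
After 3 (craft bucket): bucket=1 leather=8
After 4 (craft bucket): bucket=2 leather=6
After 5 (craft bucket): bucket=3 leather=4
After 6 (craft bucket): bucket=4 leather=2
After 7 (craft bucket): bucket=5
After 8 (gather 2 leather): bucket=5 leather=2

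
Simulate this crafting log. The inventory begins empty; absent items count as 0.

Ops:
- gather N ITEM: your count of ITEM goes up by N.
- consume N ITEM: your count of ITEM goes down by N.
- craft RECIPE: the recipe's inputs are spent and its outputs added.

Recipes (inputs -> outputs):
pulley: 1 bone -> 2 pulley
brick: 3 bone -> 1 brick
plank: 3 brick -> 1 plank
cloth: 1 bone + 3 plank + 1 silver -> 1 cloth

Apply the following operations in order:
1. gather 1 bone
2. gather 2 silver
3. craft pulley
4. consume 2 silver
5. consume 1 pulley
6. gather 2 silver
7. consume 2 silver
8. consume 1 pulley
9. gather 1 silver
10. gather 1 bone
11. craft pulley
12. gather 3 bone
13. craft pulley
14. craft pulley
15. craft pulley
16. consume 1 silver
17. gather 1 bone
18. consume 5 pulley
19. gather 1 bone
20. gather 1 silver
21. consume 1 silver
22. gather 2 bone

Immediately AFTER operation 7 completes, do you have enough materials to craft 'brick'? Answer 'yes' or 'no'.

Answer: no

Derivation:
After 1 (gather 1 bone): bone=1
After 2 (gather 2 silver): bone=1 silver=2
After 3 (craft pulley): pulley=2 silver=2
After 4 (consume 2 silver): pulley=2
After 5 (consume 1 pulley): pulley=1
After 6 (gather 2 silver): pulley=1 silver=2
After 7 (consume 2 silver): pulley=1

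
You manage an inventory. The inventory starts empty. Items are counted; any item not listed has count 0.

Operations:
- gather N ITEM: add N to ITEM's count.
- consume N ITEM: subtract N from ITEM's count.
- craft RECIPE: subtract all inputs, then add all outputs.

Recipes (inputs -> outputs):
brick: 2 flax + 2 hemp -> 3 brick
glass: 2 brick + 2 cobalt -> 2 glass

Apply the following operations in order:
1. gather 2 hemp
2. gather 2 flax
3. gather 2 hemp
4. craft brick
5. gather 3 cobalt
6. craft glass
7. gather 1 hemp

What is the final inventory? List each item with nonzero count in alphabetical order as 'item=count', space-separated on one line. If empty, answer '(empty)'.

After 1 (gather 2 hemp): hemp=2
After 2 (gather 2 flax): flax=2 hemp=2
After 3 (gather 2 hemp): flax=2 hemp=4
After 4 (craft brick): brick=3 hemp=2
After 5 (gather 3 cobalt): brick=3 cobalt=3 hemp=2
After 6 (craft glass): brick=1 cobalt=1 glass=2 hemp=2
After 7 (gather 1 hemp): brick=1 cobalt=1 glass=2 hemp=3

Answer: brick=1 cobalt=1 glass=2 hemp=3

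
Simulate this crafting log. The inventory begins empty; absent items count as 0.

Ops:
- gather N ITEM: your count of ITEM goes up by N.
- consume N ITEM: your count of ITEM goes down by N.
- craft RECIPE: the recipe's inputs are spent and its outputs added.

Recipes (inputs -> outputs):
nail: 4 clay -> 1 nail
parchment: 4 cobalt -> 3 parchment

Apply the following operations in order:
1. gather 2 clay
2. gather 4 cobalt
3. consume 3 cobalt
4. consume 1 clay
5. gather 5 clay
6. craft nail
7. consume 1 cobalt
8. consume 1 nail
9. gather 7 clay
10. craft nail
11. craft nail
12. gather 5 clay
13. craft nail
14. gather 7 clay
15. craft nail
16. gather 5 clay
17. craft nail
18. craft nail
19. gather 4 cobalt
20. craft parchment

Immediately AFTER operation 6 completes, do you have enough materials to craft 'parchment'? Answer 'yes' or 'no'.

After 1 (gather 2 clay): clay=2
After 2 (gather 4 cobalt): clay=2 cobalt=4
After 3 (consume 3 cobalt): clay=2 cobalt=1
After 4 (consume 1 clay): clay=1 cobalt=1
After 5 (gather 5 clay): clay=6 cobalt=1
After 6 (craft nail): clay=2 cobalt=1 nail=1

Answer: no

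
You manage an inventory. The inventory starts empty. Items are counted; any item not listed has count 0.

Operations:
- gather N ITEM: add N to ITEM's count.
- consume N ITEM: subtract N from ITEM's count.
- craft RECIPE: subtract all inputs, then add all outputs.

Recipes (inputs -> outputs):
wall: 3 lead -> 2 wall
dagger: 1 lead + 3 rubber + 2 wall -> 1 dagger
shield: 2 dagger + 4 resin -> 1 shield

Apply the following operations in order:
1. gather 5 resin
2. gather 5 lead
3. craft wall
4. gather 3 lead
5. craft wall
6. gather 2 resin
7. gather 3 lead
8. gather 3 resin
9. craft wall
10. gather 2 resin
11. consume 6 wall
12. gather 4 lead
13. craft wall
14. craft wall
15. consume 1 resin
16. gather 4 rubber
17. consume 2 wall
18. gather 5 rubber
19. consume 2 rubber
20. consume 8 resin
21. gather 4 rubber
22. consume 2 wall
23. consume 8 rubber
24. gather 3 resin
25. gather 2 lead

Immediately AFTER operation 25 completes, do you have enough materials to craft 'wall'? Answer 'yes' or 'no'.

Answer: no

Derivation:
After 1 (gather 5 resin): resin=5
After 2 (gather 5 lead): lead=5 resin=5
After 3 (craft wall): lead=2 resin=5 wall=2
After 4 (gather 3 lead): lead=5 resin=5 wall=2
After 5 (craft wall): lead=2 resin=5 wall=4
After 6 (gather 2 resin): lead=2 resin=7 wall=4
After 7 (gather 3 lead): lead=5 resin=7 wall=4
After 8 (gather 3 resin): lead=5 resin=10 wall=4
After 9 (craft wall): lead=2 resin=10 wall=6
After 10 (gather 2 resin): lead=2 resin=12 wall=6
After 11 (consume 6 wall): lead=2 resin=12
After 12 (gather 4 lead): lead=6 resin=12
After 13 (craft wall): lead=3 resin=12 wall=2
After 14 (craft wall): resin=12 wall=4
After 15 (consume 1 resin): resin=11 wall=4
After 16 (gather 4 rubber): resin=11 rubber=4 wall=4
After 17 (consume 2 wall): resin=11 rubber=4 wall=2
After 18 (gather 5 rubber): resin=11 rubber=9 wall=2
After 19 (consume 2 rubber): resin=11 rubber=7 wall=2
After 20 (consume 8 resin): resin=3 rubber=7 wall=2
After 21 (gather 4 rubber): resin=3 rubber=11 wall=2
After 22 (consume 2 wall): resin=3 rubber=11
After 23 (consume 8 rubber): resin=3 rubber=3
After 24 (gather 3 resin): resin=6 rubber=3
After 25 (gather 2 lead): lead=2 resin=6 rubber=3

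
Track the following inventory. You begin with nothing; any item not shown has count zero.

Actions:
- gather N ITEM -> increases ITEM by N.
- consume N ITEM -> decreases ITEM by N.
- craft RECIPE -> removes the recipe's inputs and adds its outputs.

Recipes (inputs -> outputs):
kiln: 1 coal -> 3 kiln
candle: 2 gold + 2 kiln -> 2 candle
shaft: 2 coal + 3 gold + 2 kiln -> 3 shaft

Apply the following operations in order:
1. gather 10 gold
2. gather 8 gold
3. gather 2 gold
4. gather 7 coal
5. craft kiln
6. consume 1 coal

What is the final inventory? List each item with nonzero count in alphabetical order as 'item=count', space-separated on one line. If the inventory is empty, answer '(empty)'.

Answer: coal=5 gold=20 kiln=3

Derivation:
After 1 (gather 10 gold): gold=10
After 2 (gather 8 gold): gold=18
After 3 (gather 2 gold): gold=20
After 4 (gather 7 coal): coal=7 gold=20
After 5 (craft kiln): coal=6 gold=20 kiln=3
After 6 (consume 1 coal): coal=5 gold=20 kiln=3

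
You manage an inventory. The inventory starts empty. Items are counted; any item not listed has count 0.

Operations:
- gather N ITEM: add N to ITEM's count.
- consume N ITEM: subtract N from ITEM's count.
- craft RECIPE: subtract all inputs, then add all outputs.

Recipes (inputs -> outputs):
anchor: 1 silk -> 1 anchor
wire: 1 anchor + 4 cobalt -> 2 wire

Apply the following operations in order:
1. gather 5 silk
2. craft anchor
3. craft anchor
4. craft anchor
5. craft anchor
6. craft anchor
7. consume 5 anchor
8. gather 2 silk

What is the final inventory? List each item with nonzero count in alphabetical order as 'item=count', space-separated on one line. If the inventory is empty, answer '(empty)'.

After 1 (gather 5 silk): silk=5
After 2 (craft anchor): anchor=1 silk=4
After 3 (craft anchor): anchor=2 silk=3
After 4 (craft anchor): anchor=3 silk=2
After 5 (craft anchor): anchor=4 silk=1
After 6 (craft anchor): anchor=5
After 7 (consume 5 anchor): (empty)
After 8 (gather 2 silk): silk=2

Answer: silk=2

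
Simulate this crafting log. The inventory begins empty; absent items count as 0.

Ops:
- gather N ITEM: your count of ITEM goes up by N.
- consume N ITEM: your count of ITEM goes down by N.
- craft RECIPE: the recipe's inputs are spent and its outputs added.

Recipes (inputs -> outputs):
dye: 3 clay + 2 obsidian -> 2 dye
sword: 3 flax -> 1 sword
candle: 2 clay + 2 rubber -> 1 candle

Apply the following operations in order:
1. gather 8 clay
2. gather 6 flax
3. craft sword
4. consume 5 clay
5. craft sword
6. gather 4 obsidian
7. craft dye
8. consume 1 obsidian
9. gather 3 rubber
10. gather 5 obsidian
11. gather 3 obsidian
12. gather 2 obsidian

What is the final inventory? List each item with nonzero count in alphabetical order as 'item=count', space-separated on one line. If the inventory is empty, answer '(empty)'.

After 1 (gather 8 clay): clay=8
After 2 (gather 6 flax): clay=8 flax=6
After 3 (craft sword): clay=8 flax=3 sword=1
After 4 (consume 5 clay): clay=3 flax=3 sword=1
After 5 (craft sword): clay=3 sword=2
After 6 (gather 4 obsidian): clay=3 obsidian=4 sword=2
After 7 (craft dye): dye=2 obsidian=2 sword=2
After 8 (consume 1 obsidian): dye=2 obsidian=1 sword=2
After 9 (gather 3 rubber): dye=2 obsidian=1 rubber=3 sword=2
After 10 (gather 5 obsidian): dye=2 obsidian=6 rubber=3 sword=2
After 11 (gather 3 obsidian): dye=2 obsidian=9 rubber=3 sword=2
After 12 (gather 2 obsidian): dye=2 obsidian=11 rubber=3 sword=2

Answer: dye=2 obsidian=11 rubber=3 sword=2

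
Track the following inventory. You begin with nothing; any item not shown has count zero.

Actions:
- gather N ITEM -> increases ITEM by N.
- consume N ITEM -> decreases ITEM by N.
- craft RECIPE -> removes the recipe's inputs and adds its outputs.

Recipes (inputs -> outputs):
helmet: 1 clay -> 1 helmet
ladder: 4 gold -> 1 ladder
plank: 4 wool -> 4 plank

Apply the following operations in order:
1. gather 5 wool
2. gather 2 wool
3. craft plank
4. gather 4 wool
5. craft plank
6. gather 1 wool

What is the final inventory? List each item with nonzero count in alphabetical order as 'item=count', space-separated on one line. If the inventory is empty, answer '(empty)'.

Answer: plank=8 wool=4

Derivation:
After 1 (gather 5 wool): wool=5
After 2 (gather 2 wool): wool=7
After 3 (craft plank): plank=4 wool=3
After 4 (gather 4 wool): plank=4 wool=7
After 5 (craft plank): plank=8 wool=3
After 6 (gather 1 wool): plank=8 wool=4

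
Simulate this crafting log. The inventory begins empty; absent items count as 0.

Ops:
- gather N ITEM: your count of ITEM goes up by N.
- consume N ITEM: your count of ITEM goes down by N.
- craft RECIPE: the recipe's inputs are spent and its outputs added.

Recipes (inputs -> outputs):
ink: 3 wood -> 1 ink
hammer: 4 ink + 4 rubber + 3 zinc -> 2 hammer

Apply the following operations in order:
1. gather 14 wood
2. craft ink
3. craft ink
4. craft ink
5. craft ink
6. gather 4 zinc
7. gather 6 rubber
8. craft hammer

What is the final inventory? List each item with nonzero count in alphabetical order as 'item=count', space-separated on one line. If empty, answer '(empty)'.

After 1 (gather 14 wood): wood=14
After 2 (craft ink): ink=1 wood=11
After 3 (craft ink): ink=2 wood=8
After 4 (craft ink): ink=3 wood=5
After 5 (craft ink): ink=4 wood=2
After 6 (gather 4 zinc): ink=4 wood=2 zinc=4
After 7 (gather 6 rubber): ink=4 rubber=6 wood=2 zinc=4
After 8 (craft hammer): hammer=2 rubber=2 wood=2 zinc=1

Answer: hammer=2 rubber=2 wood=2 zinc=1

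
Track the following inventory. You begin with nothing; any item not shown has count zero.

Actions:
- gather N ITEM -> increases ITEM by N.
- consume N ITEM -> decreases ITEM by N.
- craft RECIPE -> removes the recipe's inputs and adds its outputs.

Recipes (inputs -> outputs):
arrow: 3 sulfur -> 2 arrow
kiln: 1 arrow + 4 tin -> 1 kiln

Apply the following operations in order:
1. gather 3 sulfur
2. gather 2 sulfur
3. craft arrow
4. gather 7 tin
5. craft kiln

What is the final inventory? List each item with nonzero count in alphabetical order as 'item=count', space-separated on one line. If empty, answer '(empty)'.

After 1 (gather 3 sulfur): sulfur=3
After 2 (gather 2 sulfur): sulfur=5
After 3 (craft arrow): arrow=2 sulfur=2
After 4 (gather 7 tin): arrow=2 sulfur=2 tin=7
After 5 (craft kiln): arrow=1 kiln=1 sulfur=2 tin=3

Answer: arrow=1 kiln=1 sulfur=2 tin=3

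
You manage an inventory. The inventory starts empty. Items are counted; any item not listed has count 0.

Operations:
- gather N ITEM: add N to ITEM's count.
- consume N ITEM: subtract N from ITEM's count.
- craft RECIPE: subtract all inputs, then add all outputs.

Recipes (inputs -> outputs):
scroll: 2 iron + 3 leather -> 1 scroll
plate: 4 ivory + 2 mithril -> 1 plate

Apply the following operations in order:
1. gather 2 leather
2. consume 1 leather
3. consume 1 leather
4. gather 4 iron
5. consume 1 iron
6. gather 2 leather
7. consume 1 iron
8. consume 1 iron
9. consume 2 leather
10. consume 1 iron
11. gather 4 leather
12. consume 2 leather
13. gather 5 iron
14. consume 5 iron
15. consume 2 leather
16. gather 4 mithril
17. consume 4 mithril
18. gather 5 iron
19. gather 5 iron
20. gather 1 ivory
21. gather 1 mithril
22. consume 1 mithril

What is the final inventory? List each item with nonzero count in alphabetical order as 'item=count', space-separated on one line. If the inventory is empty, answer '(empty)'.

Answer: iron=10 ivory=1

Derivation:
After 1 (gather 2 leather): leather=2
After 2 (consume 1 leather): leather=1
After 3 (consume 1 leather): (empty)
After 4 (gather 4 iron): iron=4
After 5 (consume 1 iron): iron=3
After 6 (gather 2 leather): iron=3 leather=2
After 7 (consume 1 iron): iron=2 leather=2
After 8 (consume 1 iron): iron=1 leather=2
After 9 (consume 2 leather): iron=1
After 10 (consume 1 iron): (empty)
After 11 (gather 4 leather): leather=4
After 12 (consume 2 leather): leather=2
After 13 (gather 5 iron): iron=5 leather=2
After 14 (consume 5 iron): leather=2
After 15 (consume 2 leather): (empty)
After 16 (gather 4 mithril): mithril=4
After 17 (consume 4 mithril): (empty)
After 18 (gather 5 iron): iron=5
After 19 (gather 5 iron): iron=10
After 20 (gather 1 ivory): iron=10 ivory=1
After 21 (gather 1 mithril): iron=10 ivory=1 mithril=1
After 22 (consume 1 mithril): iron=10 ivory=1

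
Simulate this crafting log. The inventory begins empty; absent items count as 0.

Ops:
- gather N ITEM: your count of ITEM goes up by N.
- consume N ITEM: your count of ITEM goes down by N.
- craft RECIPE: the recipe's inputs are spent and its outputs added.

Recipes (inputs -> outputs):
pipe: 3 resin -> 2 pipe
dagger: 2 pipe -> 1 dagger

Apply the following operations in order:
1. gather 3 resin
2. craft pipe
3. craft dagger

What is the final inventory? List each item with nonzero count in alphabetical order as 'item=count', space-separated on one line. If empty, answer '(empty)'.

After 1 (gather 3 resin): resin=3
After 2 (craft pipe): pipe=2
After 3 (craft dagger): dagger=1

Answer: dagger=1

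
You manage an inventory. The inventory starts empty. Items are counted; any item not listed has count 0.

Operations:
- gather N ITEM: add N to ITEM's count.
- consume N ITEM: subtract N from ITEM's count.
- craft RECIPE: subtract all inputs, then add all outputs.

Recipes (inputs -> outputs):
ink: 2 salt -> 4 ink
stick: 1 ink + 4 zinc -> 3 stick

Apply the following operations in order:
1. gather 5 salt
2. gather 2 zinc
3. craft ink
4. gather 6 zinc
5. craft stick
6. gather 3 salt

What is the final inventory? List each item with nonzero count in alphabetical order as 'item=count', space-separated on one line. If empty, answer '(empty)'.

After 1 (gather 5 salt): salt=5
After 2 (gather 2 zinc): salt=5 zinc=2
After 3 (craft ink): ink=4 salt=3 zinc=2
After 4 (gather 6 zinc): ink=4 salt=3 zinc=8
After 5 (craft stick): ink=3 salt=3 stick=3 zinc=4
After 6 (gather 3 salt): ink=3 salt=6 stick=3 zinc=4

Answer: ink=3 salt=6 stick=3 zinc=4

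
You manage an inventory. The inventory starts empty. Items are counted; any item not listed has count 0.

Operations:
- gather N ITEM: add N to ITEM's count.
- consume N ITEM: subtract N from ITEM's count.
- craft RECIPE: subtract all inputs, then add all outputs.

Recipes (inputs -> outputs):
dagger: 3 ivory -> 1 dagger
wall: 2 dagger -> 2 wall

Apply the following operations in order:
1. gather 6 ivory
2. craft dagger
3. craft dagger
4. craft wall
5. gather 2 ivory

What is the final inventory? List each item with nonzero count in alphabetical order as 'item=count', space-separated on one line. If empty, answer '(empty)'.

After 1 (gather 6 ivory): ivory=6
After 2 (craft dagger): dagger=1 ivory=3
After 3 (craft dagger): dagger=2
After 4 (craft wall): wall=2
After 5 (gather 2 ivory): ivory=2 wall=2

Answer: ivory=2 wall=2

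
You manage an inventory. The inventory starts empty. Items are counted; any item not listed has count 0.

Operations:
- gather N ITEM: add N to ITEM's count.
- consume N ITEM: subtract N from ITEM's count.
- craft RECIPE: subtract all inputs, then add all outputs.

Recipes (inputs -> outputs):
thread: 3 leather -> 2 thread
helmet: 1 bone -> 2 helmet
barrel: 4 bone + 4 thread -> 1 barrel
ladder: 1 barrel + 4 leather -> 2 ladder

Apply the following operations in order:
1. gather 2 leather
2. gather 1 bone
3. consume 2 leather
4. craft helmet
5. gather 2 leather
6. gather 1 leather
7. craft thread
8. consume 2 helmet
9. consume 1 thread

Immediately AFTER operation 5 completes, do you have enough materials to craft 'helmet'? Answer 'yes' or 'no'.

After 1 (gather 2 leather): leather=2
After 2 (gather 1 bone): bone=1 leather=2
After 3 (consume 2 leather): bone=1
After 4 (craft helmet): helmet=2
After 5 (gather 2 leather): helmet=2 leather=2

Answer: no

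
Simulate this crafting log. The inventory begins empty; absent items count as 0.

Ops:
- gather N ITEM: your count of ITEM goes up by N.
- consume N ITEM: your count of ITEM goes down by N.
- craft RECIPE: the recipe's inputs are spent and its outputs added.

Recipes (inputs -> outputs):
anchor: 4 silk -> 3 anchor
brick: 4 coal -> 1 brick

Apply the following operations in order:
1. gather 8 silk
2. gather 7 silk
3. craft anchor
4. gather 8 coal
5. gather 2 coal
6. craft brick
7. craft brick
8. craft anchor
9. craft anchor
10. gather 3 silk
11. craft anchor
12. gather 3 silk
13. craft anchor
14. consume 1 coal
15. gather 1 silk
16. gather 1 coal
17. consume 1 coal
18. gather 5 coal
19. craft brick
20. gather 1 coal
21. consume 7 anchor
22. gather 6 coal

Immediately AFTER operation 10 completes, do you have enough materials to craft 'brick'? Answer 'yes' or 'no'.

After 1 (gather 8 silk): silk=8
After 2 (gather 7 silk): silk=15
After 3 (craft anchor): anchor=3 silk=11
After 4 (gather 8 coal): anchor=3 coal=8 silk=11
After 5 (gather 2 coal): anchor=3 coal=10 silk=11
After 6 (craft brick): anchor=3 brick=1 coal=6 silk=11
After 7 (craft brick): anchor=3 brick=2 coal=2 silk=11
After 8 (craft anchor): anchor=6 brick=2 coal=2 silk=7
After 9 (craft anchor): anchor=9 brick=2 coal=2 silk=3
After 10 (gather 3 silk): anchor=9 brick=2 coal=2 silk=6

Answer: no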